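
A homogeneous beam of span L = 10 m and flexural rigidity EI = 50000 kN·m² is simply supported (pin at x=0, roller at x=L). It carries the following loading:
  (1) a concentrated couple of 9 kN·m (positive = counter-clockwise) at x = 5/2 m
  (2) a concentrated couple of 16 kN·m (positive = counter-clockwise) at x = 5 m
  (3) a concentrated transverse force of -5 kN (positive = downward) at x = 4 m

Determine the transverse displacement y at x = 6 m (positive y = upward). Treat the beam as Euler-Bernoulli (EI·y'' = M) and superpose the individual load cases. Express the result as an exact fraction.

Load 1 — applied couple M₀=9 kN·m at a=5/2 m (b=L-a=15/2):
  y_1 = (M₀x³/(6L)-M₀(x-a)²/2+C₁x)/EI  [x>a] with C₁=M₀(3b²-L²)/(6L)=165/16 = (9·6³/(6·10)-9·(6-(5/2))²/2+(165/16)·6)/50000 = 783/1000000 m
Load 2 — applied couple M₀=16 kN·m at a=5 m (b=L-a=5):
  y_2 = (M₀x³/(6L)-M₀(x-a)²/2+C₁x)/EI  [x>a] with C₁=M₀(3b²-L²)/(6L)=-20/3 = (16·6³/(6·10)-16·(6-5)²/2+(-20/3)·6)/50000 = 3/15625 m
Load 3 — point force P=-5 kN at a=4 m (b=L-a=6):
  y_3 = -Pa(L-x)(2Lx-a²-x²)/(6LEI)  [x>a] = -(-5)·4·(10-6)·(2·10·6-4²-6²)/(6·10·50000) = 17/9375 m
Superposition: y = Σ y_i = 1673/600000 m ≈ 0.002788 m

y(6) = 1673/600000 m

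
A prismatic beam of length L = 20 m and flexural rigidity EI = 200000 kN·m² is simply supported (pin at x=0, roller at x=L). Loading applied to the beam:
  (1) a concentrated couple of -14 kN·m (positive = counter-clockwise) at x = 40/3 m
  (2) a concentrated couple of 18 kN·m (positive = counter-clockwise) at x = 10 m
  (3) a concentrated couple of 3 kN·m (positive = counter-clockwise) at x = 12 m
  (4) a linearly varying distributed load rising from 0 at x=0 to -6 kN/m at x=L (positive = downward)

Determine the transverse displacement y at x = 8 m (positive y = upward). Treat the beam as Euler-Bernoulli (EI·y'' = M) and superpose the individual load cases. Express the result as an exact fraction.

Load 1 — applied couple M₀=-14 kN·m at a=40/3 m (b=L-a=20/3):
  y_1 = (M₀x³/(6L)+C₁x)/EI  [x≤a] with C₁=M₀(3b²-L²)/(6L)=280/9 = ((-14)·8³/(6·20)+(280/9)·8)/200000 = 133/140625 m
Load 2 — applied couple M₀=18 kN·m at a=10 m (b=L-a=10):
  y_2 = (M₀x³/(6L)+C₁x)/EI  [x≤a] with C₁=M₀(3b²-L²)/(6L)=-15 = (18·8³/(6·20)+(-15)·8)/200000 = -27/125000 m
Load 3 — applied couple M₀=3 kN·m at a=12 m (b=L-a=8):
  y_3 = (M₀x³/(6L)+C₁x)/EI  [x≤a] with C₁=M₀(3b²-L²)/(6L)=-26/5 = (3·8³/(6·20)+(-26/5)·8)/200000 = -9/62500 m
Load 4 — triangular load w₀=-6 kN/m (0→w₀ over full span):
  y_4 = -w₀x(7L⁴-10L²x²+3x⁴)/(360LEI) = -(-6)·8·(7·20⁴-10·20²·8²+3·8⁴)/(360·20·200000) = 2282/78125 m
Superposition: y = Σ y_i = 167599/5625000 m ≈ 0.029795 m

y(8) = 167599/5625000 m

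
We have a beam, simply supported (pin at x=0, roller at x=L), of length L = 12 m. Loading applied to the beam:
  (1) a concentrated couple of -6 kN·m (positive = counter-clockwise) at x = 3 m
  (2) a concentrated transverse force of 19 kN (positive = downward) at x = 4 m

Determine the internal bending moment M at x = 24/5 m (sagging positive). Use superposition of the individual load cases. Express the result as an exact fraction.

M(24/5) = 246/5 kN·m

Load 1 — applied couple M₀=-6 kN·m at a=3 m (b=L-a=9):
  M_1 = M₀x/L - M₀  [x>a] = (-6)·(24/5)/12 - (-6) = 18/5 kN·m
Load 2 — point force P=19 kN at a=4 m (b=L-a=8):
  M_2 = Pa(L-x)/L  [x>a] = 19·4·(12-(24/5))/12 = 228/5 kN·m
Superposition: M = Σ M_i = 246/5 kN·m ≈ 49.200000 kN·m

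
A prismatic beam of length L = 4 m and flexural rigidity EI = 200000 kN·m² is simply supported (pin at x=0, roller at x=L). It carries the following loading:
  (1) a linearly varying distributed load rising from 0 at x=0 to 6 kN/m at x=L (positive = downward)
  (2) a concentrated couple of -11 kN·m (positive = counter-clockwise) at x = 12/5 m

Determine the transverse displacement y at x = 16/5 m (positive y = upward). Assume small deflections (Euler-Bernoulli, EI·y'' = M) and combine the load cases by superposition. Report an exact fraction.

y(16/5) = -10817/390625000 m

Load 1 — triangular load w₀=6 kN/m (0→w₀ over full span):
  y_1 = -w₀x(7L⁴-10L²x²+3x⁴)/(360LEI) = -6·(16/5)·(7·4⁴-10·4²·(16/5)²+3·(16/5)⁴)/(360·4·200000) = -1524/48828125 m
Load 2 — applied couple M₀=-11 kN·m at a=12/5 m (b=L-a=8/5):
  y_2 = (M₀x³/(6L)-M₀(x-a)²/2+C₁x)/EI  [x>a] with C₁=M₀(3b²-L²)/(6L)=286/75 = ((-11)·(16/5)³/(6·4)-(-11)·((16/5)-(12/5))²/2+(286/75)·(16/5))/200000 = 11/3125000 m
Superposition: y = Σ y_i = -10817/390625000 m ≈ -0.000028 m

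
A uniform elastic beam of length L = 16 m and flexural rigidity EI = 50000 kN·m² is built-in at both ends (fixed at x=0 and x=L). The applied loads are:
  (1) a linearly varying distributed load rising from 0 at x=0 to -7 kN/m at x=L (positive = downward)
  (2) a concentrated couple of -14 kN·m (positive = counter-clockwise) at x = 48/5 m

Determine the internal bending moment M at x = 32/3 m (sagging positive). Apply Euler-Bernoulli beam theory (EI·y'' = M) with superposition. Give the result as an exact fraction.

Load 1 — triangular load w₀=-7 kN/m (0→w₀ over full span):
  M_1 = 3w₀Lx/20 - w₀L²/30 - w₀x³/(6L) = 3·(-7)·16·(32/3)/20 - (-7)·16²/30 - (-7)·(32/3)³/(6·16) = -12544/405 kN·m
Load 2 — applied couple M₀=-14 kN·m at a=48/5 m (b=L-a=32/5):
  M_2 = R_Ax - M_A - M₀  [x>a] with R_A=-63/50, M_A=-112/25 = (-63/50)·(32/3) - (-112/25) - (-14) = 126/25 kN·m
Superposition: M = Σ M_i = -52514/2025 kN·m ≈ -25.932840 kN·m

M(32/3) = -52514/2025 kN·m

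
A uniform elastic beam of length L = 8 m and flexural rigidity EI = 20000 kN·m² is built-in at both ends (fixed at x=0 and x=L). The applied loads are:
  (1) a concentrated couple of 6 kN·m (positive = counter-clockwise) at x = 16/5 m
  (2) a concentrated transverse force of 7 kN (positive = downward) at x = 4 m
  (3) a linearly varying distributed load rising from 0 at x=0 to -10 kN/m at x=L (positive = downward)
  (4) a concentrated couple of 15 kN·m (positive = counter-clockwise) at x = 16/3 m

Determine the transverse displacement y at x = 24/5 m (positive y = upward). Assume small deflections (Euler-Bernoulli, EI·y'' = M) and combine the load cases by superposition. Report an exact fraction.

y(24/5) = 7853/5859375 m

Load 1 — applied couple M₀=6 kN·m at a=16/5 m (b=L-a=24/5):
  y_1 = (R_Ax³/6 - M_Ax²/2 - M₀(x-a)²/2)/EI  [x>a] with R_A=27/25, M_A=18/25 = ((27/25)·(24/5)³/6 - (18/25)·(24/5)²/2 - 6·((24/5)-(16/5))²/2)/20000 = 384/1953125 m
Load 2 — point force P=7 kN at a=4 m (b=L-a=4):
  y_2 = -Pa²(L-x)²(3bL-(3b+a)(L-x))/(6L³EI)  [x>a] = -7·4²·(8-(24/5))²·(3·4·8-(3·4+4)·(8-(24/5)))/(6·8³·20000) = -196/234375 m
Load 3 — triangular load w₀=-10 kN/m (0→w₀ over full span):
  y_3 = -w₀x²(L-x)²(x+2L)/(120LEI) = -(-10)·(24/5)²·(8-(24/5))²·((24/5)+2·8)/(120·8·20000) = 4992/1953125 m
Load 4 — applied couple M₀=15 kN·m at a=16/3 m (b=L-a=8/3):
  y_4 = (R_Ax³/6 - M_Ax²/2)/EI  [x≤a] with R_A=5/2, M_A=5 = ((5/2)·(24/5)³/6 - 5·(24/5)²/2)/20000 = -9/15625 m
Superposition: y = Σ y_i = 7853/5859375 m ≈ 0.001340 m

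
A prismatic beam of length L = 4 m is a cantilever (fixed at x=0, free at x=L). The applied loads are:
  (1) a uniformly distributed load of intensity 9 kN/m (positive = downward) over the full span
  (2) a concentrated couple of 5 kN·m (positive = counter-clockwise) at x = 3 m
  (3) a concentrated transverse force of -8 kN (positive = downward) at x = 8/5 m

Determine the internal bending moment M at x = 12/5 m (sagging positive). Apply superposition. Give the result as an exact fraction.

M(12/5) = -163/25 kN·m

Load 1 — uniform load w=9 kN/m over full span:
  M_1 = -w(L-x)²/2 = -9·(4-(12/5))²/2 = -288/25 kN·m
Load 2 — applied couple M₀=5 kN·m at a=3 m (b=L-a=1):
  M_2 = M₀  [x≤a] = 5 = 5 kN·m
Load 3 — point force P=-8 kN at a=8/5 m (b=L-a=12/5):
  M_3 = 0  [x>a] = 0 kN·m
Superposition: M = Σ M_i = -163/25 kN·m ≈ -6.520000 kN·m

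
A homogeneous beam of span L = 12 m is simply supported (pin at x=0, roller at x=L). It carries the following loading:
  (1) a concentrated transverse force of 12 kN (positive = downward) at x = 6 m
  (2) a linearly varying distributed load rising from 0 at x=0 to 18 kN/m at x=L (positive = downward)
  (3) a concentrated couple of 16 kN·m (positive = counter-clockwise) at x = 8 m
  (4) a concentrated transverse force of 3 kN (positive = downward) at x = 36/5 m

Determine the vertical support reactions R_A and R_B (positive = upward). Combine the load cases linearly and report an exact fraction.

R_A = 668/15 kN, R_B = 1177/15 kN

Load 1 — point force P=12 kN at a=6 m (b=L-a=6):
  R_A = Pb/L = 12·6/12 = 6 kN
  R_B = Pa/L = 12·6/12 = 6 kN
Load 2 — triangular load w₀=18 kN/m (0→w₀ over full span):
  R_A = w₀L/6 = 18·12/6 = 36 kN
  R_B = w₀L/3 = 18·12/3 = 72 kN
Load 3 — applied couple M₀=16 kN·m at a=8 m (b=L-a=4):
  R_A = M₀/L = 16/12 = 4/3 kN
  R_B = -M₀/L = -16/12 = -4/3 kN
Load 4 — point force P=3 kN at a=36/5 m (b=L-a=24/5):
  R_A = Pb/L = 3·(24/5)/12 = 6/5 kN
  R_B = Pa/L = 3·(36/5)/12 = 9/5 kN
Superposition: R_A = 668/15 kN, R_B = 1177/15 kN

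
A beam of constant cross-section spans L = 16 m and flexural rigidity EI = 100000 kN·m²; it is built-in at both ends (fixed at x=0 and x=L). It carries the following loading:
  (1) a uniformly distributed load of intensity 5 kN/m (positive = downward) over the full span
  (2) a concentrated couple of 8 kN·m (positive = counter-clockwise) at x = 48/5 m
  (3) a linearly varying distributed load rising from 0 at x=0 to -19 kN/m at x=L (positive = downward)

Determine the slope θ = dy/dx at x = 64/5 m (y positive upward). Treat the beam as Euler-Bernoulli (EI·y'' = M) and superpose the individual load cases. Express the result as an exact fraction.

Load 1 — uniform load w=5 kN/m over full span:
  θ_1 = -wx(L-x)(L-2x)/(12EI) = -5·(64/5)·(16-(64/5))·(16-2·(64/5))/(12·100000) = 128/78125 rad
Load 2 — applied couple M₀=8 kN·m at a=48/5 m (b=L-a=32/5):
  θ_2 = (R_Ax²/2 - M_Ax - M₀(x-a))/EI  [x>a] with R_A=18/25, M_A=64/25 = ((18/25)·(64/5)²/2 - (64/25)·(64/5) - 8·((64/5)-(48/5)))/100000 = 12/1953125 rad
Load 3 — triangular load w₀=-19 kN/m (0→w₀ over full span):
  θ_3 = -w₀(2x(L-x)(L-2x)(x+2L)+x²(L-x)²)/(120LEI) = -(-19)·(2·(64/5)·(16-(64/5))·(16-2·(64/5))·((64/5)+2·16)+(64/5)²·(16-(64/5))²)/(120·16·100000) = -19456/5859375 rad
Superposition: θ = Σ θ_i = -1964/1171875 rad ≈ -0.001676 rad

θ(64/5) = -1964/1171875 rad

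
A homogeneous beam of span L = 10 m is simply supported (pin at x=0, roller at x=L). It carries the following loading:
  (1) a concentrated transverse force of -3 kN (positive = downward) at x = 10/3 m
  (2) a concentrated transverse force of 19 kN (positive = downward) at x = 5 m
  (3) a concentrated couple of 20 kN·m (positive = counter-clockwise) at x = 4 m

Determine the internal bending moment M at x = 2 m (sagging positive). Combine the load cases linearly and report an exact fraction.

M(2) = 19 kN·m

Load 1 — point force P=-3 kN at a=10/3 m (b=L-a=20/3):
  M_1 = Pbx/L  [x≤a] = (-3)·(20/3)·2/10 = -4 kN·m
Load 2 — point force P=19 kN at a=5 m (b=L-a=5):
  M_2 = Pbx/L  [x≤a] = 19·5·2/10 = 19 kN·m
Load 3 — applied couple M₀=20 kN·m at a=4 m (b=L-a=6):
  M_3 = M₀x/L  [x≤a] = 20·2/10 = 4 kN·m
Superposition: M = Σ M_i = 19 kN·m ≈ 19.000000 kN·m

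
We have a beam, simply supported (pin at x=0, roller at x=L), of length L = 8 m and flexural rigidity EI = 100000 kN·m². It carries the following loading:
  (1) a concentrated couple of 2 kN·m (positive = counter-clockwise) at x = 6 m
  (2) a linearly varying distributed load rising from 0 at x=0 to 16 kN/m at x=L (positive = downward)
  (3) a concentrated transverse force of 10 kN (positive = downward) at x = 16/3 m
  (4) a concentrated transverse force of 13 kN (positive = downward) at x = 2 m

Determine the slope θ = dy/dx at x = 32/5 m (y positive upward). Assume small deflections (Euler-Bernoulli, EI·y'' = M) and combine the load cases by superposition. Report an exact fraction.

θ(32/5) = 10088237/5062500000 rad

Load 1 — applied couple M₀=2 kN·m at a=6 m (b=L-a=2):
  θ_1 = (M₀x²/(2L)-M₀(x-a)+C₁)/EI  [x>a] with C₁=M₀(3b²-L²)/(6L)=-13/6 = (2·(32/5)²/(2·8)-2·((32/5)-6)+(-13/6))/100000 = 323/15000000 rad
Load 2 — triangular load w₀=16 kN/m (0→w₀ over full span):
  θ_2 = -w₀(7L⁴-30L²x²+15x⁴)/(360LEI) = -16·(7·8⁴-30·8²·(32/5)²+15·(32/5)⁴)/(360·8·100000) = 24224/17578125 rad
Load 3 — point force P=10 kN at a=16/3 m (b=L-a=8/3):
  θ_3 = -Pa(2L²-6Lx+3x²+a²)/(6LEI)  [x>a] = -10·(16/3)·(2·8²-6·8·(32/5)+3·(32/5)²+(16/3)²)/(6·8·100000) = 392/1265625 rad
Load 4 — point force P=13 kN at a=2 m (b=L-a=6):
  θ_4 = -Pa(2L²-6Lx+3x²+a²)/(6LEI)  [x>a] = -13·2·(2·8²-6·8·(32/5)+3·(32/5)²+2²)/(6·8·100000) = 1417/5000000 rad
Superposition: θ = Σ θ_i = 10088237/5062500000 rad ≈ 0.001993 rad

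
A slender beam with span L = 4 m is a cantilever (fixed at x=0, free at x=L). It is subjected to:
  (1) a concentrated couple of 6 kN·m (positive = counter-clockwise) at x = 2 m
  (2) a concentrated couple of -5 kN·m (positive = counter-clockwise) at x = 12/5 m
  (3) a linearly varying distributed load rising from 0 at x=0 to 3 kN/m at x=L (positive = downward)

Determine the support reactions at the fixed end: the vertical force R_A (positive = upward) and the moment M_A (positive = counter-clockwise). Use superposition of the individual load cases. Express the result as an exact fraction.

R_A = 6 kN, M_A = 15 kN·m

Load 1 — applied couple M₀=6 kN·m at a=2 m (b=L-a=2):
  R_A = 0 kN
  M_A = -M₀ = -6 kN·m
Load 2 — applied couple M₀=-5 kN·m at a=12/5 m (b=L-a=8/5):
  R_A = 0 kN
  M_A = -M₀ = -(-5) = 5 kN·m
Load 3 — triangular load w₀=3 kN/m (0→w₀ over full span):
  R_A = w₀L/2 = 3·4/2 = 6 kN
  M_A = w₀L²/3 = 3·4²/3 = 16 kN·m
Superposition: R_A = 6 kN, M_A = 15 kN·m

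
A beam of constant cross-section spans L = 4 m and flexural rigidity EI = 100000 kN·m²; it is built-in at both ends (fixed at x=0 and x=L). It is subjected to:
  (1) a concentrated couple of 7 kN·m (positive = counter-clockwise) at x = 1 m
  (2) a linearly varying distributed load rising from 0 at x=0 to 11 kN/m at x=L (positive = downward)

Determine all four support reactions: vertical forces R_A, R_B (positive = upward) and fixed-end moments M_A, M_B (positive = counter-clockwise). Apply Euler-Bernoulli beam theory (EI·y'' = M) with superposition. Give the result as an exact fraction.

Load 1 — applied couple M₀=7 kN·m at a=1 m (b=L-a=3):
  R_A = 6M₀ab/L³ = 6·7·1·3/4³ = 63/32 kN
  M_A = M₀b(2a-b)/L² = 7·3·(2·1-3)/4² = -21/16 kN·m
  R_B = -6M₀ab/L³ = -6·7·1·3/4³ = -63/32 kN
  M_B = M₀a(2b-a)/L² = 7·1·(2·3-1)/4² = 35/16 kN·m
Load 2 — triangular load w₀=11 kN/m (0→w₀ over full span):
  R_A = 3w₀L/20 = 3·11·4/20 = 33/5 kN
  M_A = w₀L²/30 = 11·4²/30 = 88/15 kN·m
  R_B = 7w₀L/20 = 7·11·4/20 = 77/5 kN
  M_B = -w₀L²/20 = -11·4²/20 = -44/5 kN·m
Superposition: R_A = 1371/160 kN, M_A = 1093/240 kN·m, R_B = 2149/160 kN, M_B = -529/80 kN·m

R_A = 1371/160 kN, M_A = 1093/240 kN·m, R_B = 2149/160 kN, M_B = -529/80 kN·m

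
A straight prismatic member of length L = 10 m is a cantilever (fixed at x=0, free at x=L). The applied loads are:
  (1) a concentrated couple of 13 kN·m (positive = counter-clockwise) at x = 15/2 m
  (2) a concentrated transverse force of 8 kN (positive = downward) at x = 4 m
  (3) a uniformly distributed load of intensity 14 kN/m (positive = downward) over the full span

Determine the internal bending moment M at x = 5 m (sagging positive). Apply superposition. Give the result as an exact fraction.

M(5) = -162 kN·m

Load 1 — applied couple M₀=13 kN·m at a=15/2 m (b=L-a=5/2):
  M_1 = M₀  [x≤a] = 13 = 13 kN·m
Load 2 — point force P=8 kN at a=4 m (b=L-a=6):
  M_2 = 0  [x>a] = 0 kN·m
Load 3 — uniform load w=14 kN/m over full span:
  M_3 = -w(L-x)²/2 = -14·(10-5)²/2 = -175 kN·m
Superposition: M = Σ M_i = -162 kN·m ≈ -162.000000 kN·m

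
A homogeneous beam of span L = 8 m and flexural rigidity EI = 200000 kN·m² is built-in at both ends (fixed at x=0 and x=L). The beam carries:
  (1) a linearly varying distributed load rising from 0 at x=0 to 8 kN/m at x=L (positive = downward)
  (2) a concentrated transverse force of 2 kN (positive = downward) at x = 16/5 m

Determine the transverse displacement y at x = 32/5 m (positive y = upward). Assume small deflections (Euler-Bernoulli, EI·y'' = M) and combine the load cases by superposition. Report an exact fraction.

y(32/5) = -15424/146484375 m

Load 1 — triangular load w₀=8 kN/m (0→w₀ over full span):
  y_1 = -w₀x²(L-x)²(x+2L)/(120LEI) = -8·(32/5)²·(8-(32/5))²·((32/5)+2·8)/(120·8·200000) = -14336/146484375 m
Load 2 — point force P=2 kN at a=16/5 m (b=L-a=24/5):
  y_2 = -Pa²(L-x)²(3bL-(3b+a)(L-x))/(6L³EI)  [x>a] = -2·(16/5)²·(8-(32/5))²·(3·(24/5)·8-(3·(24/5)+(16/5))·(8-(32/5)))/(6·8³·200000) = -1088/146484375 m
Superposition: y = Σ y_i = -15424/146484375 m ≈ -0.000105 m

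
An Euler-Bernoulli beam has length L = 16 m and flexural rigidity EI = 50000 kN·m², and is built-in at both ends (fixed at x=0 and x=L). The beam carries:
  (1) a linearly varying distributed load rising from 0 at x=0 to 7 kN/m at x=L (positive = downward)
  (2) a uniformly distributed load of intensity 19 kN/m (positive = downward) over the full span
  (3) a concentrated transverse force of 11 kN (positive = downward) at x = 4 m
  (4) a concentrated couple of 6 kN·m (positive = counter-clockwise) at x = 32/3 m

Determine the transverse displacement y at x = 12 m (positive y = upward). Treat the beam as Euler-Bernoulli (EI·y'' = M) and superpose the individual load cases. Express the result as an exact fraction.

y(12) = -11233/250000 m

Load 1 — triangular load w₀=7 kN/m (0→w₀ over full span):
  y_1 = -w₀x²(L-x)²(x+2L)/(120LEI) = -7·12²·(16-12)²·(12+2·16)/(120·16·50000) = -231/31250 m
Load 2 — uniform load w=19 kN/m over full span:
  y_2 = -wx²(L-x)²/(24EI) = -19·12²·(16-12)²/(24·50000) = -114/3125 m
Load 3 — point force P=11 kN at a=4 m (b=L-a=12):
  y_3 = -Pa²(L-x)²(3bL-(3b+a)(L-x))/(6L³EI)  [x>a] = -11·4²·(16-12)²·(3·12·16-(3·12+4)·(16-12))/(6·16³·50000) = -143/150000 m
Load 4 — applied couple M₀=6 kN·m at a=32/3 m (b=L-a=16/3):
  y_4 = (R_Ax³/6 - M_Ax²/2 - M₀(x-a)²/2)/EI  [x>a] with R_A=1/2, M_A=2 = ((1/2)·12³/6 - 2·12²/2 - 6·(12-(32/3))²/2)/50000 = -1/9375 m
Superposition: y = Σ y_i = -11233/250000 m ≈ -0.044932 m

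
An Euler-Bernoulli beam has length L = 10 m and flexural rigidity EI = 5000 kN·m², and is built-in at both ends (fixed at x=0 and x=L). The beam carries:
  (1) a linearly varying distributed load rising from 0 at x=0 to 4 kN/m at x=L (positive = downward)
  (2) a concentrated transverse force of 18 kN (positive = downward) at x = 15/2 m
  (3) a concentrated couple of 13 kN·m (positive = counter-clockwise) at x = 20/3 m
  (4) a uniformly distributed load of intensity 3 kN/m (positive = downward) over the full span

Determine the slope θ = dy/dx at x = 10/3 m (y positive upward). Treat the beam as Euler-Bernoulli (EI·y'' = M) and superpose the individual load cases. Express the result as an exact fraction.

θ(10/3) = -4763/486000 rad

Load 1 — triangular load w₀=4 kN/m (0→w₀ over full span):
  θ_1 = -w₀(2x(L-x)(L-2x)(x+2L)+x²(L-x)²)/(120LEI) = -4·(2·(10/3)·(10-(10/3))·(10-2·(10/3))·((10/3)+2·10)+(10/3)²·(10-(10/3))²)/(120·10·5000) = -16/6075 rad
Load 2 — point force P=18 kN at a=15/2 m (b=L-a=5/2):
  θ_2 = -Pb²x(2aL-(3a+b)x)/(2L³EI)  [x≤a] = -18·(5/2)²·(10/3)·(2·(15/2)·10-(3·(15/2)+(5/2))·(10/3))/(2·10³·5000) = -1/400 rad
Load 3 — applied couple M₀=13 kN·m at a=20/3 m (b=L-a=10/3):
  θ_3 = (R_Ax²/2 - M_Ax)/EI  [x≤a] with R_A=26/15, M_A=13/3 = ((26/15)·(10/3)²/2 - (13/3)·(10/3))/5000 = -13/13500 rad
Load 4 — uniform load w=3 kN/m over full span:
  θ_4 = -wx(L-x)(L-2x)/(12EI) = -3·(10/3)·(10-(10/3))·(10-2·(10/3))/(12·5000) = -1/270 rad
Superposition: θ = Σ θ_i = -4763/486000 rad ≈ -0.009800 rad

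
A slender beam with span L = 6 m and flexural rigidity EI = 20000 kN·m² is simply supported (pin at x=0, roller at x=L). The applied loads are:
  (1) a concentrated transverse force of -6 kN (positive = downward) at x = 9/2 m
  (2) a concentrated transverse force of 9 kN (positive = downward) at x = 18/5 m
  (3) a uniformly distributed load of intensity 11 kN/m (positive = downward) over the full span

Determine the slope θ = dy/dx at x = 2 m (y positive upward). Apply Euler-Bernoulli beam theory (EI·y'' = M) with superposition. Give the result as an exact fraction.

θ(2) = -319039/120000000 rad

Load 1 — point force P=-6 kN at a=9/2 m (b=L-a=3/2):
  θ_1 = -Pb(L²-b²-3x²)/(6LEI)  [x≤a] = -(-6)·(3/2)·(6²-(3/2)²-3·2²)/(6·6·20000) = 87/320000 rad
Load 2 — point force P=9 kN at a=18/5 m (b=L-a=12/5):
  θ_2 = -Pb(L²-b²-3x²)/(6LEI)  [x≤a] = -9·(12/5)·(6²-(12/5)²-3·2²)/(6·6·20000) = -171/312500 rad
Load 3 — uniform load w=11 kN/m over full span:
  θ_3 = -w(L³-6Lx²+4x³)/(24EI) = -11·(6³-6·6·2²+4·2³)/(24·20000) = -143/60000 rad
Superposition: θ = Σ θ_i = -319039/120000000 rad ≈ -0.002659 rad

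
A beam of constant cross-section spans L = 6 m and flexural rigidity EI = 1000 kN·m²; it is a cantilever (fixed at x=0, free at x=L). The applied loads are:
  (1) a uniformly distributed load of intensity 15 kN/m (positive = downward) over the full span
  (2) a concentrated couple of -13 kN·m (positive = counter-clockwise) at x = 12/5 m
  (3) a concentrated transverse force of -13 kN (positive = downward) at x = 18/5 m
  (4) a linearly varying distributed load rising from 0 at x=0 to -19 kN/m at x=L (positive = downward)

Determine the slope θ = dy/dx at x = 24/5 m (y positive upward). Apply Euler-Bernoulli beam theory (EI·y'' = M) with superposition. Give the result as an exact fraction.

θ(24/5) = 7863/312500 rad

Load 1 — uniform load w=15 kN/m over full span:
  θ_1 = -wx(x²-3Lx+3L²)/(6EI) = -15·(24/5)·((24/5)²-3·6·(24/5)+3·6²)/(6·1000) = -1674/3125 rad
Load 2 — applied couple M₀=-13 kN·m at a=12/5 m (b=L-a=18/5):
  θ_2 = M₀a/EI  [x>a] = (-13)·(12/5)/1000 = -39/1250 rad
Load 3 — point force P=-13 kN at a=18/5 m (b=L-a=12/5):
  θ_3 = -Pa²/(2EI)  [x>a] = -(-13)·(18/5)²/(2·1000) = 1053/12500 rad
Load 4 — triangular load w₀=-19 kN/m (0→w₀ over full span):
  θ_4 = (w₀Lx²/4-w₀L²x/3-w₀x⁴/(24L))/EI = ((-19)·6·(24/5)²/4-(-19)·6²·(24/5)/3-(-19)·(24/5)⁴/(24·6))/1000 = 39672/78125 rad
Superposition: θ = Σ θ_i = 7863/312500 rad ≈ 0.025162 rad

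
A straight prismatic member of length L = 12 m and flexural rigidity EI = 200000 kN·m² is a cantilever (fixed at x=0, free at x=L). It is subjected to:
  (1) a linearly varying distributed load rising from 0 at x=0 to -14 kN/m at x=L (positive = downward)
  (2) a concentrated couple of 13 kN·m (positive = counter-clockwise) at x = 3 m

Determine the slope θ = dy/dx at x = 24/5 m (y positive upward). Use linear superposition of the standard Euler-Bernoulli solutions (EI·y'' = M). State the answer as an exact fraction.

θ(24/5) = 1451703/125000000 rad

Load 1 — triangular load w₀=-14 kN/m (0→w₀ over full span):
  θ_1 = (w₀Lx²/4-w₀L²x/3-w₀x⁴/(24L))/EI = ((-14)·12·(24/5)²/4-(-14)·12²·(24/5)/3-(-14)·(24/5)⁴/(24·12))/200000 = 22302/1953125 rad
Load 2 — applied couple M₀=13 kN·m at a=3 m (b=L-a=9):
  θ_2 = M₀a/EI  [x>a] = 13·3/200000 = 39/200000 rad
Superposition: θ = Σ θ_i = 1451703/125000000 rad ≈ 0.011614 rad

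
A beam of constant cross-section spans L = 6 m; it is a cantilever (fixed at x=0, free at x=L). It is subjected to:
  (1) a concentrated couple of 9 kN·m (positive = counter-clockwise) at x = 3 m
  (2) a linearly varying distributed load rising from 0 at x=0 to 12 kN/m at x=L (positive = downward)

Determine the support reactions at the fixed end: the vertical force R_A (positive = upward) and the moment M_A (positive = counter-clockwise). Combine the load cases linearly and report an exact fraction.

Load 1 — applied couple M₀=9 kN·m at a=3 m (b=L-a=3):
  R_A = 0 kN
  M_A = -M₀ = -9 kN·m
Load 2 — triangular load w₀=12 kN/m (0→w₀ over full span):
  R_A = w₀L/2 = 12·6/2 = 36 kN
  M_A = w₀L²/3 = 12·6²/3 = 144 kN·m
Superposition: R_A = 36 kN, M_A = 135 kN·m

R_A = 36 kN, M_A = 135 kN·m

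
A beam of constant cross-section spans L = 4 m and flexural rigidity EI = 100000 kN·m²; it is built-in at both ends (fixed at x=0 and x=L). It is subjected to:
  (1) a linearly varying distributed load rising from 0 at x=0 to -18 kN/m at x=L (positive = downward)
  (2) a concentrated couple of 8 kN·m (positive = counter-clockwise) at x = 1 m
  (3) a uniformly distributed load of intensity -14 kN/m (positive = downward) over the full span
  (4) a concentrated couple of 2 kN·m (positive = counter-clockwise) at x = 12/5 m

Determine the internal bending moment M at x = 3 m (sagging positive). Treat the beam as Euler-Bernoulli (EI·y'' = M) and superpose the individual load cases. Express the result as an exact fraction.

Load 1 — triangular load w₀=-18 kN/m (0→w₀ over full span):
  M_1 = 3w₀Lx/20 - w₀L²/30 - w₀x³/(6L) = 3·(-18)·4·3/20 - (-18)·4²/30 - (-18)·3³/(6·4) = -51/20 kN·m
Load 2 — applied couple M₀=8 kN·m at a=1 m (b=L-a=3):
  M_2 = R_Ax - M_A - M₀  [x>a] with R_A=9/4, M_A=-3/2 = (9/4)·3 - (-3/2) - 8 = 1/4 kN·m
Load 3 — uniform load w=-14 kN/m over full span:
  M_3 = wLx/2 - wL²/12 - wx²/2 = (-14)·4·3/2 - (-14)·4²/12 - (-14)·3²/2 = -7/3 kN·m
Load 4 — applied couple M₀=2 kN·m at a=12/5 m (b=L-a=8/5):
  M_4 = R_Ax - M_A - M₀  [x>a] with R_A=18/25, M_A=16/25 = (18/25)·3 - (16/25) - 2 = -12/25 kN·m
Superposition: M = Σ M_i = -767/150 kN·m ≈ -5.113333 kN·m

M(3) = -767/150 kN·m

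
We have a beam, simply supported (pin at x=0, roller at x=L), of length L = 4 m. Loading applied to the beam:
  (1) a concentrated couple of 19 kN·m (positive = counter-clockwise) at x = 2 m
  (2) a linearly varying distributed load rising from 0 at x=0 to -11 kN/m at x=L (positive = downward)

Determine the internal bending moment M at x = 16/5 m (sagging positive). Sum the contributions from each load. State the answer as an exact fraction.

Load 1 — applied couple M₀=19 kN·m at a=2 m (b=L-a=2):
  M_1 = M₀x/L - M₀  [x>a] = 19·(16/5)/4 - 19 = -19/5 kN·m
Load 2 — triangular load w₀=-11 kN/m (0→w₀ over full span):
  M_2 = w₀Lx/6 - w₀x³/(6L) = (-11)·4·(16/5)/6 - (-11)·(16/5)³/(6·4) = -1056/125 kN·m
Superposition: M = Σ M_i = -1531/125 kN·m ≈ -12.248000 kN·m

M(16/5) = -1531/125 kN·m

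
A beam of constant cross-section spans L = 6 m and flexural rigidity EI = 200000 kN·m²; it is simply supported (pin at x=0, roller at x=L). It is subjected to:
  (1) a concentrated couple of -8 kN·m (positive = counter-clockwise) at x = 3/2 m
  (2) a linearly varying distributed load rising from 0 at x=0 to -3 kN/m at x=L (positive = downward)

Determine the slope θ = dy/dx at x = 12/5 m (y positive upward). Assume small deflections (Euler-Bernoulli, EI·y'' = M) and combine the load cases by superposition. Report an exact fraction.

θ(12/5) = 3139/250000000 rad

Load 1 — applied couple M₀=-8 kN·m at a=3/2 m (b=L-a=9/2):
  θ_1 = (M₀x²/(2L)-M₀(x-a)+C₁)/EI  [x>a] with C₁=M₀(3b²-L²)/(6L)=-11/2 = ((-8)·(12/5)²/(2·6)-(-8)·((12/5)-(3/2))+(-11/2))/200000 = -107/10000000 rad
Load 2 — triangular load w₀=-3 kN/m (0→w₀ over full span):
  θ_2 = -w₀(7L⁴-30L²x²+15x⁴)/(360LEI) = -(-3)·(7·6⁴-30·6²·(12/5)²+15·(12/5)⁴)/(360·6·200000) = 2907/125000000 rad
Superposition: θ = Σ θ_i = 3139/250000000 rad ≈ 0.000013 rad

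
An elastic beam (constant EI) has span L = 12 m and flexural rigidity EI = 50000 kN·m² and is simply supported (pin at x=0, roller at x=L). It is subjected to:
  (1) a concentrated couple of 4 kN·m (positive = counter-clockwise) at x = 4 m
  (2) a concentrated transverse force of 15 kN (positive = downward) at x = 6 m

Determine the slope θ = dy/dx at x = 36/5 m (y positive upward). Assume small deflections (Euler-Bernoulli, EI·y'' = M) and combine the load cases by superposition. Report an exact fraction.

θ(36/5) = 3533/3750000 rad

Load 1 — applied couple M₀=4 kN·m at a=4 m (b=L-a=8):
  θ_1 = (M₀x²/(2L)-M₀(x-a)+C₁)/EI  [x>a] with C₁=M₀(3b²-L²)/(6L)=8/3 = (4·(36/5)²/(2·12)-4·((36/5)-4)+(8/3))/50000 = -7/234375 rad
Load 2 — point force P=15 kN at a=6 m (b=L-a=6):
  θ_2 = -Pa(2L²-6Lx+3x²+a²)/(6LEI)  [x>a] = -15·6·(2·12²-6·12·(36/5)+3·(36/5)²+6²)/(6·12·50000) = 243/250000 rad
Superposition: θ = Σ θ_i = 3533/3750000 rad ≈ 0.000942 rad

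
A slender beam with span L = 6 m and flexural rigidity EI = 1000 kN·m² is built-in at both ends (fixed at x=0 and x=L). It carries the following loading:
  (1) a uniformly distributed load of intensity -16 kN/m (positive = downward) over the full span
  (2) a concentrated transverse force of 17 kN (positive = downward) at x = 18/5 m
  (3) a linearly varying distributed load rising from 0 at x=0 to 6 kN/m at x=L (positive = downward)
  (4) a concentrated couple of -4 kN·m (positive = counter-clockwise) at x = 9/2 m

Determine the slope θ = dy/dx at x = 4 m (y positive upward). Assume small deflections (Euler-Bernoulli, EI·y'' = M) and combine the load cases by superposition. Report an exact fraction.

θ(4) = -1407/125000 rad

Load 1 — uniform load w=-16 kN/m over full span:
  θ_1 = -wx(L-x)(L-2x)/(12EI) = -(-16)·4·(6-4)·(6-2·4)/(12·1000) = -8/375 rad
Load 2 — point force P=17 kN at a=18/5 m (b=L-a=12/5):
  θ_2 = Pa²(L-x)(2bL-(3b+a)(L-x))/(2L³EI)  [x>a] = 17·(18/5)²·(6-4)·(2·(12/5)·6-(3·(12/5)+(18/5))·(6-4))/(2·6³·1000) = 459/62500 rad
Load 3 — triangular load w₀=6 kN/m (0→w₀ over full span):
  θ_3 = -w₀(2x(L-x)(L-2x)(x+2L)+x²(L-x)²)/(120LEI) = -6·(2·4·(6-4)·(6-2·4)·(4+2·6)+4²·(6-4)²)/(120·6·1000) = 7/1875 rad
Load 4 — applied couple M₀=-4 kN·m at a=9/2 m (b=L-a=3/2):
  θ_4 = (R_Ax²/2 - M_Ax)/EI  [x≤a] with R_A=-3/4, M_A=-5/4 = ((-3/4)·4²/2 - (-5/4)·4)/1000 = -1/1000 rad
Superposition: θ = Σ θ_i = -1407/125000 rad ≈ -0.011256 rad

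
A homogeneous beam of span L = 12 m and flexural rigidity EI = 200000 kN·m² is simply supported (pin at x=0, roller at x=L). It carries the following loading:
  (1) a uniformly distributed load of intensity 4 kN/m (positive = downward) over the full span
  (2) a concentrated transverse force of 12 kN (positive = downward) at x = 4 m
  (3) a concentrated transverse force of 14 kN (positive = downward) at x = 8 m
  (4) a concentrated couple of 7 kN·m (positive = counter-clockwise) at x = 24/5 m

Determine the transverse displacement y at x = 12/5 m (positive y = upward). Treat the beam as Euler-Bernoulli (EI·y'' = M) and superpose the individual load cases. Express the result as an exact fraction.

Load 1 — uniform load w=4 kN/m over full span:
  y_1 = -wx(L³-2Lx²+x³)/(24EI) = -4·(12/5)·(12³-2·12·(12/5)²+(12/5)³)/(24·200000) = -6264/1953125 m
Load 2 — point force P=12 kN at a=4 m (b=L-a=8):
  y_2 = -Pbx(L²-b²-x²)/(6LEI)  [x≤a] = -12·8·(12/5)·(12²-8²-(12/5)²)/(6·12·200000) = -464/390625 m
Load 3 — point force P=14 kN at a=8 m (b=L-a=4):
  y_3 = -Pbx(L²-b²-x²)/(6LEI)  [x≤a] = -14·4·(12/5)·(12²-4²-(12/5)²)/(6·12·200000) = -1337/1171875 m
Load 4 — applied couple M₀=7 kN·m at a=24/5 m (b=L-a=36/5):
  y_4 = (M₀x³/(6L)+C₁x)/EI  [x≤a] with C₁=M₀(3b²-L²)/(6L)=28/25 = (7·(12/5)³/(6·12)+(28/25)·(12/5))/200000 = 63/3125000 m
Superposition: y = Σ y_i = -258551/46875000 m ≈ -0.005516 m

y(12/5) = -258551/46875000 m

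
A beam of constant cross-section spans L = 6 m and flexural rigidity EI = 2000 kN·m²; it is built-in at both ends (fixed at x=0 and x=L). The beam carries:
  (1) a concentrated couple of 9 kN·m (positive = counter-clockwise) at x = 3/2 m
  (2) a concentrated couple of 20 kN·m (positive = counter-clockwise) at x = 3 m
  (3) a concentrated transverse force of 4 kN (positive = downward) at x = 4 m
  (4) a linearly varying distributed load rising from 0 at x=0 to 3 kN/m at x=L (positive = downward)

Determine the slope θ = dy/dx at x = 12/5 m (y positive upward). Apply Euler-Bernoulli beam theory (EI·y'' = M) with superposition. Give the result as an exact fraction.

θ(12/5) = 937/5000000 rad

Load 1 — applied couple M₀=9 kN·m at a=3/2 m (b=L-a=9/2):
  θ_1 = (R_Ax²/2 - M_Ax - M₀(x-a))/EI  [x>a] with R_A=27/16, M_A=-27/16 = ((27/16)·(12/5)²/2 - (-27/16)·(12/5) - 9·((12/5)-(3/2)))/2000 = 81/200000 rad
Load 2 — applied couple M₀=20 kN·m at a=3 m (b=L-a=3):
  θ_2 = (R_Ax²/2 - M_Ax)/EI  [x≤a] with R_A=5, M_A=5 = (5·(12/5)²/2 - 5·(12/5))/2000 = 3/2500 rad
Load 3 — point force P=4 kN at a=4 m (b=L-a=2):
  θ_3 = -Pb²x(2aL-(3a+b)x)/(2L³EI)  [x≤a] = -4·2²·(12/5)·(2·4·6-(3·4+2)·(12/5))/(2·6³·2000) = -2/3125 rad
Load 4 — triangular load w₀=3 kN/m (0→w₀ over full span):
  θ_4 = -w₀(2x(L-x)(L-2x)(x+2L)+x²(L-x)²)/(120LEI) = -3·(2·(12/5)·(6-(12/5))·(6-2·(12/5))·((12/5)+2·6)+(12/5)²·(6-(12/5))²)/(120·6·2000) = -243/312500 rad
Superposition: θ = Σ θ_i = 937/5000000 rad ≈ 0.000187 rad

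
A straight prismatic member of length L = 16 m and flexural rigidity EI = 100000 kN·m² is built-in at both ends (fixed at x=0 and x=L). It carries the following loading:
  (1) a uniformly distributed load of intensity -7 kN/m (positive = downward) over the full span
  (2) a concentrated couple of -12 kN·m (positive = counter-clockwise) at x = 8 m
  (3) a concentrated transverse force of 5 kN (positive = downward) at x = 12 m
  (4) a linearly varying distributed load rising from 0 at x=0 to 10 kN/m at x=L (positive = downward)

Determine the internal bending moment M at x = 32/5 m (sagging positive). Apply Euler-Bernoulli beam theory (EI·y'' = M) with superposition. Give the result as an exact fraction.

Load 1 — uniform load w=-7 kN/m over full span:
  M_1 = wLx/2 - wL²/12 - wx²/2 = (-7)·16·(32/5)/2 - (-7)·16²/12 - (-7)·(32/5)²/2 = -4928/75 kN·m
Load 2 — applied couple M₀=-12 kN·m at a=8 m (b=L-a=8):
  M_2 = R_Ax - M_A  [x≤a] with R_A=-9/8, M_A=-3 = (-9/8)·(32/5) - (-3) = -21/5 kN·m
Load 3 — point force P=5 kN at a=12 m (b=L-a=4):
  M_3 = Pb²(3a+b)x/L³ - Pab²/L²  [x≤a] = 5·4²·(3·12+4)·(32/5)/16³ - 5·12·4²/16² = 5/4 kN·m
Load 4 — triangular load w₀=10 kN/m (0→w₀ over full span):
  M_4 = 3w₀Lx/20 - w₀L²/30 - w₀x³/(6L) = 3·10·16·(32/5)/20 - 10·16²/30 - 10·(32/5)³/(6·16) = 1024/25 kN·m
Superposition: M = Σ M_i = -8309/300 kN·m ≈ -27.696667 kN·m

M(32/5) = -8309/300 kN·m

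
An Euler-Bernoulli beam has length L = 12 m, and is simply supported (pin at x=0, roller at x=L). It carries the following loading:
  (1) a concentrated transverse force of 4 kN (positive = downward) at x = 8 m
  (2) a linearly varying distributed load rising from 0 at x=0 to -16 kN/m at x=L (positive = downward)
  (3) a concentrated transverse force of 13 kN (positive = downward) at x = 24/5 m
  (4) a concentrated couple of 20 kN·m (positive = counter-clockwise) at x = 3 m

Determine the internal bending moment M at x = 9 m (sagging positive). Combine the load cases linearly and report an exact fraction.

M(9) = -537/5 kN·m

Load 1 — point force P=4 kN at a=8 m (b=L-a=4):
  M_1 = Pa(L-x)/L  [x>a] = 4·8·(12-9)/12 = 8 kN·m
Load 2 — triangular load w₀=-16 kN/m (0→w₀ over full span):
  M_2 = w₀Lx/6 - w₀x³/(6L) = (-16)·12·9/6 - (-16)·9³/(6·12) = -126 kN·m
Load 3 — point force P=13 kN at a=24/5 m (b=L-a=36/5):
  M_3 = Pa(L-x)/L  [x>a] = 13·(24/5)·(12-9)/12 = 78/5 kN·m
Load 4 — applied couple M₀=20 kN·m at a=3 m (b=L-a=9):
  M_4 = M₀x/L - M₀  [x>a] = 20·9/12 - 20 = -5 kN·m
Superposition: M = Σ M_i = -537/5 kN·m ≈ -107.400000 kN·m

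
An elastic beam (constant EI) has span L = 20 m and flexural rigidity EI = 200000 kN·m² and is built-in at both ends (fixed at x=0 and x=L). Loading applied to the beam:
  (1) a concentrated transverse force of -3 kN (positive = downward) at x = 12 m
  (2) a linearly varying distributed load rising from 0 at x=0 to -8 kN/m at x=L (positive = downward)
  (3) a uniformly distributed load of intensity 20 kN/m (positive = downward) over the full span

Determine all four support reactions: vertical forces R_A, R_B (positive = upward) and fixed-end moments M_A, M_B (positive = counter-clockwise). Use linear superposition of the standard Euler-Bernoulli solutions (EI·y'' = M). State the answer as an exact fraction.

R_A = 21868/125 kN, M_A = 13856/25 kN·m, R_B = 17757/125 kN, M_B = -37352/75 kN·m

Load 1 — point force P=-3 kN at a=12 m (b=L-a=8):
  R_A = Pb²(3a+b)/L³ = (-3)·8²·(3·12+8)/20³ = -132/125 kN
  M_A = Pab²/L² = (-3)·12·8²/20² = -144/25 kN·m
  R_B = Pa²(a+3b)/L³ = (-3)·12²·(12+3·8)/20³ = -243/125 kN
  M_B = -Pa²b/L² = -(-3)·12²·8/20² = 216/25 kN·m
Load 2 — triangular load w₀=-8 kN/m (0→w₀ over full span):
  R_A = 3w₀L/20 = 3·(-8)·20/20 = -24 kN
  M_A = w₀L²/30 = (-8)·20²/30 = -320/3 kN·m
  R_B = 7w₀L/20 = 7·(-8)·20/20 = -56 kN
  M_B = -w₀L²/20 = -(-8)·20²/20 = 160 kN·m
Load 3 — uniform load w=20 kN/m over full span:
  R_A = wL/2 = 20·20/2 = 200 kN
  M_A = wL²/12 = 20·20²/12 = 2000/3 kN·m
  R_B = wL/2 = 20·20/2 = 200 kN
  M_B = -wL²/12 = -20·20²/12 = -2000/3 kN·m
Superposition: R_A = 21868/125 kN, M_A = 13856/25 kN·m, R_B = 17757/125 kN, M_B = -37352/75 kN·m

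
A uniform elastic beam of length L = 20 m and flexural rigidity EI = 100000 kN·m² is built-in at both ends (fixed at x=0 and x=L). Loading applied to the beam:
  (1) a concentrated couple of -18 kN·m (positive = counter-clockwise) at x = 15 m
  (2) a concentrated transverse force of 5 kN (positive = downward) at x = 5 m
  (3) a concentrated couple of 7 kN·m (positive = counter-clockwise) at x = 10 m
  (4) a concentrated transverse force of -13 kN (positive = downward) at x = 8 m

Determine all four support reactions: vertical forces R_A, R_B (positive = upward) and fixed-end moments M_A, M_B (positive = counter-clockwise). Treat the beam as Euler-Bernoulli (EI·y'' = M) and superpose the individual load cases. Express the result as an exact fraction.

Load 1 — applied couple M₀=-18 kN·m at a=15 m (b=L-a=5):
  R_A = 6M₀ab/L³ = 6·(-18)·15·5/20³ = -81/80 kN
  M_A = M₀b(2a-b)/L² = (-18)·5·(2·15-5)/20² = -45/8 kN·m
  R_B = -6M₀ab/L³ = -6·(-18)·15·5/20³ = 81/80 kN
  M_B = M₀a(2b-a)/L² = (-18)·15·(2·5-15)/20² = 27/8 kN·m
Load 2 — point force P=5 kN at a=5 m (b=L-a=15):
  R_A = Pb²(3a+b)/L³ = 5·15²·(3·5+15)/20³ = 135/32 kN
  M_A = Pab²/L² = 5·5·15²/20² = 225/16 kN·m
  R_B = Pa²(a+3b)/L³ = 5·5²·(5+3·15)/20³ = 25/32 kN
  M_B = -Pa²b/L² = -5·5²·15/20² = -75/16 kN·m
Load 3 — applied couple M₀=7 kN·m at a=10 m (b=L-a=10):
  R_A = 6M₀ab/L³ = 6·7·10·10/20³ = 21/40 kN
  M_A = M₀b(2a-b)/L² = 7·10·(2·10-10)/20² = 7/4 kN·m
  R_B = -6M₀ab/L³ = -6·7·10·10/20³ = -21/40 kN
  M_B = M₀a(2b-a)/L² = 7·10·(2·10-10)/20² = 7/4 kN·m
Load 4 — point force P=-13 kN at a=8 m (b=L-a=12):
  R_A = Pb²(3a+b)/L³ = (-13)·12²·(3·8+12)/20³ = -1053/125 kN
  M_A = Pab²/L² = (-13)·8·12²/20² = -936/25 kN·m
  R_B = Pa²(a+3b)/L³ = (-13)·8²·(8+3·12)/20³ = -572/125 kN
  M_B = -Pa²b/L² = -(-13)·8²·12/20² = 624/25 kN·m
Superposition: R_A = -18771/4000 kN, M_A = -10901/400 kN·m, R_B = -13229/4000 kN, M_B = 10159/400 kN·m

R_A = -18771/4000 kN, M_A = -10901/400 kN·m, R_B = -13229/4000 kN, M_B = 10159/400 kN·m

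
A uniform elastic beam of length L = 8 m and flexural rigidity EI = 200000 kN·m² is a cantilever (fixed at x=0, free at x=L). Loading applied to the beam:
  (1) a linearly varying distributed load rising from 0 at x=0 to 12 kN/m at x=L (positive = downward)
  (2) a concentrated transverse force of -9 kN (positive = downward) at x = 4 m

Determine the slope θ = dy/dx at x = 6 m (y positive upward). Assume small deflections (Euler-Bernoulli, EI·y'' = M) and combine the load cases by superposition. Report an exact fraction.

θ(6) = -681/200000 rad

Load 1 — triangular load w₀=12 kN/m (0→w₀ over full span):
  θ_1 = (w₀Lx²/4-w₀L²x/3-w₀x⁴/(24L))/EI = (12·8·6²/4-12·8²·6/3-12·6⁴/(24·8))/200000 = -753/200000 rad
Load 2 — point force P=-9 kN at a=4 m (b=L-a=4):
  θ_2 = -Pa²/(2EI)  [x>a] = -(-9)·4²/(2·200000) = 9/25000 rad
Superposition: θ = Σ θ_i = -681/200000 rad ≈ -0.003405 rad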